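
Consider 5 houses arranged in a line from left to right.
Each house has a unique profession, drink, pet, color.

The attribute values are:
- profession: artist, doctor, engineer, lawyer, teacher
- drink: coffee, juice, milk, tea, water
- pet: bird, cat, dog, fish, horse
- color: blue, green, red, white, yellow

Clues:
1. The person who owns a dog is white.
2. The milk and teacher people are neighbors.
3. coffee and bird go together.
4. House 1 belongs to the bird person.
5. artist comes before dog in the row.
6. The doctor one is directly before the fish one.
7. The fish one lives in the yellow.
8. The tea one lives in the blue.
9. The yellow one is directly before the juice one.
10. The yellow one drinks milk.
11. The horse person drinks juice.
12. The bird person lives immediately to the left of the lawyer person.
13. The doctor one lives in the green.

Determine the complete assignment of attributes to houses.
Solution:

House | Profession | Drink | Pet | Color
----------------------------------------
  1   | doctor | coffee | bird | green
  2   | lawyer | milk | fish | yellow
  3   | teacher | juice | horse | red
  4   | artist | tea | cat | blue
  5   | engineer | water | dog | white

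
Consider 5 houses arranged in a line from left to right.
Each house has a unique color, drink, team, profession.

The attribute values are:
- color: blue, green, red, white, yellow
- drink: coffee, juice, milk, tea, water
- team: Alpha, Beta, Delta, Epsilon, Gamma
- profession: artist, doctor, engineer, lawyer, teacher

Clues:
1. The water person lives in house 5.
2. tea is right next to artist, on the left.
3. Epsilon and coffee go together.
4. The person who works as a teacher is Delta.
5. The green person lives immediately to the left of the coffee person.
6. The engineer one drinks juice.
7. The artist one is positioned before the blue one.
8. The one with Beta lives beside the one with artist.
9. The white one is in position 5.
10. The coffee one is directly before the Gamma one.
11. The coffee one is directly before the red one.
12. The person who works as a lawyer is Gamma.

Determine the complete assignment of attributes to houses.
Solution:

House | Color | Drink | Team | Profession
-----------------------------------------
  1   | green | tea | Beta | doctor
  2   | yellow | coffee | Epsilon | artist
  3   | red | milk | Gamma | lawyer
  4   | blue | juice | Alpha | engineer
  5   | white | water | Delta | teacher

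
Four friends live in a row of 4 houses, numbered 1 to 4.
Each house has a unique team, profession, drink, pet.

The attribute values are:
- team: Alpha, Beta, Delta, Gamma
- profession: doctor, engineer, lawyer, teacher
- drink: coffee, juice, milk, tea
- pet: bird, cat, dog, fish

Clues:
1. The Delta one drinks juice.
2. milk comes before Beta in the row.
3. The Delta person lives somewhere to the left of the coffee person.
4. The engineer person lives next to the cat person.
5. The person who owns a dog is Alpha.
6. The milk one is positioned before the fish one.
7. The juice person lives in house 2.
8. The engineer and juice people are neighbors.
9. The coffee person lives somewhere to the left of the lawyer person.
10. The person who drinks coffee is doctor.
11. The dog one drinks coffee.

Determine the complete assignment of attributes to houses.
Solution:

House | Team | Profession | Drink | Pet
---------------------------------------
  1   | Gamma | engineer | milk | bird
  2   | Delta | teacher | juice | cat
  3   | Alpha | doctor | coffee | dog
  4   | Beta | lawyer | tea | fish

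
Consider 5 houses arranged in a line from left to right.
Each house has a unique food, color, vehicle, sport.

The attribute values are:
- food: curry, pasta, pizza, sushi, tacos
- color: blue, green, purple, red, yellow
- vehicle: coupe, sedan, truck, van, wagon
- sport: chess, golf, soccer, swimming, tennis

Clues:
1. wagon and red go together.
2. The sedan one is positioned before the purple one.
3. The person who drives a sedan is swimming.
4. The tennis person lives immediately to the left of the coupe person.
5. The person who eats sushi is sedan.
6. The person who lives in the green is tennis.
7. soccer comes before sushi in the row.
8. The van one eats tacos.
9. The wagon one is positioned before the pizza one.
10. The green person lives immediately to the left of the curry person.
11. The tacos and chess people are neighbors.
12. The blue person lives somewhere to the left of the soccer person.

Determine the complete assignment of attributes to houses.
Solution:

House | Food | Color | Vehicle | Sport
--------------------------------------
  1   | tacos | green | van | tennis
  2   | curry | blue | coupe | chess
  3   | pasta | red | wagon | soccer
  4   | sushi | yellow | sedan | swimming
  5   | pizza | purple | truck | golf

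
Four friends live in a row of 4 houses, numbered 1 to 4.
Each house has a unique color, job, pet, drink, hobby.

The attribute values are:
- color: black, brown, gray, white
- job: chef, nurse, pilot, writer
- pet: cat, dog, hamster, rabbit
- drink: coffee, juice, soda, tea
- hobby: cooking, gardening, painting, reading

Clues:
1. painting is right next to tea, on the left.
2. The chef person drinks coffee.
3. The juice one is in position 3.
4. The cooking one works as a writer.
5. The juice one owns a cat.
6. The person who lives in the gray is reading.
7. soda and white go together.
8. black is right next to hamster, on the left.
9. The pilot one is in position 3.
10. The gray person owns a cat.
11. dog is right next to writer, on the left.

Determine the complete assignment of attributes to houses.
Solution:

House | Color | Job | Pet | Drink | Hobby
-----------------------------------------
  1   | black | chef | dog | coffee | painting
  2   | brown | writer | hamster | tea | cooking
  3   | gray | pilot | cat | juice | reading
  4   | white | nurse | rabbit | soda | gardening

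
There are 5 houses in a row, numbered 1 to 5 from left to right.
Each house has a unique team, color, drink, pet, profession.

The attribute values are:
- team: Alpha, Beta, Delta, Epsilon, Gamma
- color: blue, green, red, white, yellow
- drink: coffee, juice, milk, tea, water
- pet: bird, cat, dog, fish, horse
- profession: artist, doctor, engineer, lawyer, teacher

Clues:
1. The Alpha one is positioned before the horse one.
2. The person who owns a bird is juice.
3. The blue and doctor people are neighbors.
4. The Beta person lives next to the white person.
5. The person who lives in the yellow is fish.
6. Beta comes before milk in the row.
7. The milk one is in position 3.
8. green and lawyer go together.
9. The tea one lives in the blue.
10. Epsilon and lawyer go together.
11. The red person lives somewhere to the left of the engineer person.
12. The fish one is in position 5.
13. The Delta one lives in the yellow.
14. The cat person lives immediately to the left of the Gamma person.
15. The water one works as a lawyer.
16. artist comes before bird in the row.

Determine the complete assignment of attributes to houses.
Solution:

House | Team | Color | Drink | Pet | Profession
-----------------------------------------------
  1   | Beta | blue | tea | cat | artist
  2   | Gamma | white | juice | bird | doctor
  3   | Alpha | red | milk | dog | teacher
  4   | Epsilon | green | water | horse | lawyer
  5   | Delta | yellow | coffee | fish | engineer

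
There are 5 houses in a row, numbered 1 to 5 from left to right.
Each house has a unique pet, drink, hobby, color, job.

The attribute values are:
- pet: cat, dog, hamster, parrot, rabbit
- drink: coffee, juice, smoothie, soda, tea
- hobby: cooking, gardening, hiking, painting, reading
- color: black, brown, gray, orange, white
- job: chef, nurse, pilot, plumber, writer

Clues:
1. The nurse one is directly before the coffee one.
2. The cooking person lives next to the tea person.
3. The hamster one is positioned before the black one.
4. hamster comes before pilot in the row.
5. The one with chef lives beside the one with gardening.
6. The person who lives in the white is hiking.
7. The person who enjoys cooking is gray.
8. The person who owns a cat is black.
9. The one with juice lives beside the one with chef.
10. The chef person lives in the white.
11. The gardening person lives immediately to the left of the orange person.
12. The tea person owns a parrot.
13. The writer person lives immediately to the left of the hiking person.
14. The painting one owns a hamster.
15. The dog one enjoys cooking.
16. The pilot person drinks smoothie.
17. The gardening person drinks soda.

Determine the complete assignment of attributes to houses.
Solution:

House | Pet | Drink | Hobby | Color | Job
-----------------------------------------
  1   | dog | juice | cooking | gray | writer
  2   | parrot | tea | hiking | white | chef
  3   | rabbit | soda | gardening | brown | nurse
  4   | hamster | coffee | painting | orange | plumber
  5   | cat | smoothie | reading | black | pilot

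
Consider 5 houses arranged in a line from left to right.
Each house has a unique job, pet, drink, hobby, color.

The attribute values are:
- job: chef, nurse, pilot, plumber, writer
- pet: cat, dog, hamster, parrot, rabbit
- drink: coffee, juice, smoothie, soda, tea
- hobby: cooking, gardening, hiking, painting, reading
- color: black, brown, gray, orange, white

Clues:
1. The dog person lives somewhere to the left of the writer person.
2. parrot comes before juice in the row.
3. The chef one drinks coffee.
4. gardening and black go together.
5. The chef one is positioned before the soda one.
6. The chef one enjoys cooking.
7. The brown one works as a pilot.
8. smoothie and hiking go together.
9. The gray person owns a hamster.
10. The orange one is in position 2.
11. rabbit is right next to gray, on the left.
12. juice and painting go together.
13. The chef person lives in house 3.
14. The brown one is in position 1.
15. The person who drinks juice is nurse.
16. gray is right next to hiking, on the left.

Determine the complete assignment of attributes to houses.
Solution:

House | Job | Pet | Drink | Hobby | Color
-----------------------------------------
  1   | pilot | parrot | tea | reading | brown
  2   | nurse | rabbit | juice | painting | orange
  3   | chef | hamster | coffee | cooking | gray
  4   | plumber | dog | smoothie | hiking | white
  5   | writer | cat | soda | gardening | black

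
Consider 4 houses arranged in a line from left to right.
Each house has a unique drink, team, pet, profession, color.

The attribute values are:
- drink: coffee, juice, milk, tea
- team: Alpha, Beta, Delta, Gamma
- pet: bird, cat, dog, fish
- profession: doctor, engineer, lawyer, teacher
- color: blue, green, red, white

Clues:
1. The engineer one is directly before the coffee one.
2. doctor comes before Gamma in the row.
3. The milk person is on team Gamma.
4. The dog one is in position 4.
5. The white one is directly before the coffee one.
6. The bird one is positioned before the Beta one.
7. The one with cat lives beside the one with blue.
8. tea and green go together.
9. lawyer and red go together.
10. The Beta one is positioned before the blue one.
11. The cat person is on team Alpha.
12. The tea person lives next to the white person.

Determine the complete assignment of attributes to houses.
Solution:

House | Drink | Team | Pet | Profession | Color
-----------------------------------------------
  1   | tea | Delta | bird | doctor | green
  2   | juice | Beta | fish | engineer | white
  3   | coffee | Alpha | cat | lawyer | red
  4   | milk | Gamma | dog | teacher | blue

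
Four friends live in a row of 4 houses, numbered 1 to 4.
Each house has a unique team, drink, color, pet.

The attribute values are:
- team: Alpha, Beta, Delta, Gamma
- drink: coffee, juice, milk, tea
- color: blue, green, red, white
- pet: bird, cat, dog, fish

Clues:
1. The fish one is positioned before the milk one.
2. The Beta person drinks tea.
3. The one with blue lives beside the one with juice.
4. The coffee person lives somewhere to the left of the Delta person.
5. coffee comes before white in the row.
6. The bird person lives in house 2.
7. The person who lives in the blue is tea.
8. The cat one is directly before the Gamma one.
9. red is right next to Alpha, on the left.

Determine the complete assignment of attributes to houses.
Solution:

House | Team | Drink | Color | Pet
----------------------------------
  1   | Beta | tea | blue | cat
  2   | Gamma | juice | red | bird
  3   | Alpha | coffee | green | fish
  4   | Delta | milk | white | dog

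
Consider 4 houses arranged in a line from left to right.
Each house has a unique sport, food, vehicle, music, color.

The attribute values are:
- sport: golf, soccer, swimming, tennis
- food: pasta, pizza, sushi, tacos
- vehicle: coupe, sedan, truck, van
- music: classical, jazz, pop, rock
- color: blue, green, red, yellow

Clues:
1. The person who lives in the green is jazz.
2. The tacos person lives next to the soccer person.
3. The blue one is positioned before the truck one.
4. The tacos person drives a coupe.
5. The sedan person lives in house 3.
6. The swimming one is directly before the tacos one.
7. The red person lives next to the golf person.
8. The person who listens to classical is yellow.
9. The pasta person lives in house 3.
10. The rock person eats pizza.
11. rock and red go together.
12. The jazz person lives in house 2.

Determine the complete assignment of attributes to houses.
Solution:

House | Sport | Food | Vehicle | Music | Color
----------------------------------------------
  1   | swimming | pizza | van | rock | red
  2   | golf | tacos | coupe | jazz | green
  3   | soccer | pasta | sedan | pop | blue
  4   | tennis | sushi | truck | classical | yellow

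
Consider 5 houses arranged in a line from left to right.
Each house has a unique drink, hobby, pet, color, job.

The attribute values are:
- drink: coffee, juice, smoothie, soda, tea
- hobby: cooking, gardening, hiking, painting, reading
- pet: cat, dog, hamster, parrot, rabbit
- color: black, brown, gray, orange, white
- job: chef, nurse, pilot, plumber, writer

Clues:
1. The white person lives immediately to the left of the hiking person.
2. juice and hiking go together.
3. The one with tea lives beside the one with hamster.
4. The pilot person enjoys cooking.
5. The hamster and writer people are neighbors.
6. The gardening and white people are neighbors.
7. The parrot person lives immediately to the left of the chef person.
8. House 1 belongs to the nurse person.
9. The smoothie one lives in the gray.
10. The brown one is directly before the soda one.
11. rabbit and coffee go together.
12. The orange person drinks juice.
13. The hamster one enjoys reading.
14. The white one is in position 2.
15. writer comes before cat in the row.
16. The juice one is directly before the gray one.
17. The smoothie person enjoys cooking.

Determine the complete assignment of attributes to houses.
Solution:

House | Drink | Hobby | Pet | Color | Job
-----------------------------------------
  1   | tea | gardening | parrot | brown | nurse
  2   | soda | reading | hamster | white | chef
  3   | juice | hiking | dog | orange | writer
  4   | smoothie | cooking | cat | gray | pilot
  5   | coffee | painting | rabbit | black | plumber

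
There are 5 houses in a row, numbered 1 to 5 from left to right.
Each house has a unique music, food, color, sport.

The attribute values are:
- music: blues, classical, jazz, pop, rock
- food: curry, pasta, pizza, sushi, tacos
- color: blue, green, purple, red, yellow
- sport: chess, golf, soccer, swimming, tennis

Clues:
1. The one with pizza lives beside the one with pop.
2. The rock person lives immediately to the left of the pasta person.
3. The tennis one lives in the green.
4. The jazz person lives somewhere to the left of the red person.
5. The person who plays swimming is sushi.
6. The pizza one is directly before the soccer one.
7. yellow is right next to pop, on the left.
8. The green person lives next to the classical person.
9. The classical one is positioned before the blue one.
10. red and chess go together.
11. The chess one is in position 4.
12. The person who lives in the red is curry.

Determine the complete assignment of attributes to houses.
Solution:

House | Music | Food | Color | Sport
------------------------------------
  1   | rock | pizza | yellow | golf
  2   | pop | pasta | purple | soccer
  3   | jazz | tacos | green | tennis
  4   | classical | curry | red | chess
  5   | blues | sushi | blue | swimming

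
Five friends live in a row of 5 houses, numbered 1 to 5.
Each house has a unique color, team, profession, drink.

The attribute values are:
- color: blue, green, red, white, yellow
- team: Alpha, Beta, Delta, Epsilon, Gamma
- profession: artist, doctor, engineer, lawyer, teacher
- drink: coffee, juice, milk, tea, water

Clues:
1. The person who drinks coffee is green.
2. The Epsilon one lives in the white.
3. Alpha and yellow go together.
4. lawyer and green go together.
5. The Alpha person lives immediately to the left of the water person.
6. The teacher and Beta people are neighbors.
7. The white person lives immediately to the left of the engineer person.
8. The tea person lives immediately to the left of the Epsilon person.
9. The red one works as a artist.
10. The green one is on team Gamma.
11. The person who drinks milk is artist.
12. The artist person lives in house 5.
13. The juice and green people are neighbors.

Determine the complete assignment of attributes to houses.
Solution:

House | Color | Team | Profession | Drink
-----------------------------------------
  1   | yellow | Alpha | doctor | tea
  2   | white | Epsilon | teacher | water
  3   | blue | Beta | engineer | juice
  4   | green | Gamma | lawyer | coffee
  5   | red | Delta | artist | milk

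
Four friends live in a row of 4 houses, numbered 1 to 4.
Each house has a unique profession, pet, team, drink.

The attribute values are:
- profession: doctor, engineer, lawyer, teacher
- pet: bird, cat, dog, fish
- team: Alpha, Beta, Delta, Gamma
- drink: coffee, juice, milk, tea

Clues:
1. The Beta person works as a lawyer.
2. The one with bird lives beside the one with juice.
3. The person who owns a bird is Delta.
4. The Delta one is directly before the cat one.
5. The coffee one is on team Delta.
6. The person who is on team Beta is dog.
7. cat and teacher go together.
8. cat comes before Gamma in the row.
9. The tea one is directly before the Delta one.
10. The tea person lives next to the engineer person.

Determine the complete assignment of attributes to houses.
Solution:

House | Profession | Pet | Team | Drink
---------------------------------------
  1   | lawyer | dog | Beta | tea
  2   | engineer | bird | Delta | coffee
  3   | teacher | cat | Alpha | juice
  4   | doctor | fish | Gamma | milk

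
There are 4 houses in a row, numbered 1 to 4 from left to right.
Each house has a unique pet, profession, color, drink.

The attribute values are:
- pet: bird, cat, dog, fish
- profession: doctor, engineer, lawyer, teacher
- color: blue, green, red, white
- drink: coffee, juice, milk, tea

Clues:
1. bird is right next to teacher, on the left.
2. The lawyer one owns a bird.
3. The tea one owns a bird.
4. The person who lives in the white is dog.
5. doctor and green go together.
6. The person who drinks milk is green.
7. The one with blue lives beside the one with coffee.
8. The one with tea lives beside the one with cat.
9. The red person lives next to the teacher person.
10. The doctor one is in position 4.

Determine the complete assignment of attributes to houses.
Solution:

House | Pet | Profession | Color | Drink
----------------------------------------
  1   | bird | lawyer | red | tea
  2   | cat | teacher | blue | juice
  3   | dog | engineer | white | coffee
  4   | fish | doctor | green | milk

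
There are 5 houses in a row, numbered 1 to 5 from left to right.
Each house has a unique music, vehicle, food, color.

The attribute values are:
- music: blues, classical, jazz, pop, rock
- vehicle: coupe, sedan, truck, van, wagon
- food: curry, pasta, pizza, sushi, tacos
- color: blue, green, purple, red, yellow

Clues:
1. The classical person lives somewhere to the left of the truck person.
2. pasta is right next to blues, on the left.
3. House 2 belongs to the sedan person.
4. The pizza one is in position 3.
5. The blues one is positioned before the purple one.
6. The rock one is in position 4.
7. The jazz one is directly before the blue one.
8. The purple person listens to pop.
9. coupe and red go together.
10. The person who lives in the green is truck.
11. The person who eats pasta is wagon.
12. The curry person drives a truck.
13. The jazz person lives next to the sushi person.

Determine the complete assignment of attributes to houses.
Solution:

House | Music | Vehicle | Food | Color
--------------------------------------
  1   | jazz | wagon | pasta | yellow
  2   | blues | sedan | sushi | blue
  3   | classical | coupe | pizza | red
  4   | rock | truck | curry | green
  5   | pop | van | tacos | purple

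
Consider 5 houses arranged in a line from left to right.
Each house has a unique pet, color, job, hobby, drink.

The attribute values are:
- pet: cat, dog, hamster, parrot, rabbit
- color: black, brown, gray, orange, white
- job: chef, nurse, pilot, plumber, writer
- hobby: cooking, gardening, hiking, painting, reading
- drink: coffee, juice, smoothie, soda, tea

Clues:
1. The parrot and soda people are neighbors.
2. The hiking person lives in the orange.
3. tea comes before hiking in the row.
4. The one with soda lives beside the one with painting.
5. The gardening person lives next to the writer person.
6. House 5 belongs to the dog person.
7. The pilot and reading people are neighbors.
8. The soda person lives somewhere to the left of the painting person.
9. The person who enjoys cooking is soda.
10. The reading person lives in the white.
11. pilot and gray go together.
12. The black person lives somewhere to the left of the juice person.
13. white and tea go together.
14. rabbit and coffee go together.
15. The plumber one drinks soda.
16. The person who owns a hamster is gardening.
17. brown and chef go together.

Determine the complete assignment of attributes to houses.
Solution:

House | Pet | Color | Job | Hobby | Drink
-----------------------------------------
  1   | hamster | gray | pilot | gardening | smoothie
  2   | parrot | white | writer | reading | tea
  3   | cat | black | plumber | cooking | soda
  4   | rabbit | brown | chef | painting | coffee
  5   | dog | orange | nurse | hiking | juice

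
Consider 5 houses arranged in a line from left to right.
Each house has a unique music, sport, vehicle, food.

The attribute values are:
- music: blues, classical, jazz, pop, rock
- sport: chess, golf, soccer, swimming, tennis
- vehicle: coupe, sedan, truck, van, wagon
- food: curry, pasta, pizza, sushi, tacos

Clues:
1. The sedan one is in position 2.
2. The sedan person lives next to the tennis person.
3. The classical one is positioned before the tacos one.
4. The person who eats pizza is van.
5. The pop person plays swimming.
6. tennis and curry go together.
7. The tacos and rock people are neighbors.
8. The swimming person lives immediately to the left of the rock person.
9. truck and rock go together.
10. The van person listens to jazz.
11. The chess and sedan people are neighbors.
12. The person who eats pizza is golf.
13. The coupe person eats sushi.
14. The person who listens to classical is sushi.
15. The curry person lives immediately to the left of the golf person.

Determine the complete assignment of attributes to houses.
Solution:

House | Music | Sport | Vehicle | Food
--------------------------------------
  1   | classical | chess | coupe | sushi
  2   | pop | swimming | sedan | tacos
  3   | rock | tennis | truck | curry
  4   | jazz | golf | van | pizza
  5   | blues | soccer | wagon | pasta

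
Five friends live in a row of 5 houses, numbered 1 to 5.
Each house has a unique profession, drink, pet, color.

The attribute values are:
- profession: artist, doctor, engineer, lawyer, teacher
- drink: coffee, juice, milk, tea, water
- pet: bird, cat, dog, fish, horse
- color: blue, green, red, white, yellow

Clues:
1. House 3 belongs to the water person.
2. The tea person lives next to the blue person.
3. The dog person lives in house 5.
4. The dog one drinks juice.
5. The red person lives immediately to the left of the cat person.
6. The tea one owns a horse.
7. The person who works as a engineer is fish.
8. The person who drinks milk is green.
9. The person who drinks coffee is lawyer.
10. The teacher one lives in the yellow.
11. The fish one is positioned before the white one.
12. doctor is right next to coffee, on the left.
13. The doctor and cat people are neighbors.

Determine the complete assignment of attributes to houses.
Solution:

House | Profession | Drink | Pet | Color
----------------------------------------
  1   | doctor | tea | horse | red
  2   | lawyer | coffee | cat | blue
  3   | teacher | water | bird | yellow
  4   | engineer | milk | fish | green
  5   | artist | juice | dog | white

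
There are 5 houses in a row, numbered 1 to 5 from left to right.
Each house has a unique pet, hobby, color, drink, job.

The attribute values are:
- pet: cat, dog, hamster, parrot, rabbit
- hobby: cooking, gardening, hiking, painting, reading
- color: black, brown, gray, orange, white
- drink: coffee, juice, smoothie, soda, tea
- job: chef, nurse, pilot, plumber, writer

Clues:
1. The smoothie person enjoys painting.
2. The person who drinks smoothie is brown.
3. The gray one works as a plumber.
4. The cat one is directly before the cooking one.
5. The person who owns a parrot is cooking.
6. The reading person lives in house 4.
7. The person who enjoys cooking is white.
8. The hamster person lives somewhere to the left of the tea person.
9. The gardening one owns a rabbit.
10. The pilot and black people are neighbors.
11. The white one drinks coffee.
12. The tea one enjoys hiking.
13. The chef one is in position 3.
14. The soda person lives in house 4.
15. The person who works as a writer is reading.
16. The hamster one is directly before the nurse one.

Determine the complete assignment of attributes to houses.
Solution:

House | Pet | Hobby | Color | Drink | Job
-----------------------------------------
  1   | hamster | painting | brown | smoothie | pilot
  2   | cat | hiking | black | tea | nurse
  3   | parrot | cooking | white | coffee | chef
  4   | dog | reading | orange | soda | writer
  5   | rabbit | gardening | gray | juice | plumber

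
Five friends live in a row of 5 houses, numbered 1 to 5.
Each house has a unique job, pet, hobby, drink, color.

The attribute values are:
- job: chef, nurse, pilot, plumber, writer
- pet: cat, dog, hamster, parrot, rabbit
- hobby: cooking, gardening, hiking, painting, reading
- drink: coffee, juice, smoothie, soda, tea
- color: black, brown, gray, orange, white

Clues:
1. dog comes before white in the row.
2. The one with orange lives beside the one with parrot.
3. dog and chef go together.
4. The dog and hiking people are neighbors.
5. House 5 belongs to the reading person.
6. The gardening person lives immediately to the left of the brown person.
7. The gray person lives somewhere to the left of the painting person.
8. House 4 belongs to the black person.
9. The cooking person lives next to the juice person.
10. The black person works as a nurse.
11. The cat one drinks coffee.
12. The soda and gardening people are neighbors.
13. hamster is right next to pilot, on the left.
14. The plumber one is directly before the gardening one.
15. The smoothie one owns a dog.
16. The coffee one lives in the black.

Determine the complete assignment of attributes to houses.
Solution:

House | Job | Pet | Hobby | Drink | Color
-----------------------------------------
  1   | plumber | hamster | cooking | soda | orange
  2   | pilot | parrot | gardening | juice | gray
  3   | chef | dog | painting | smoothie | brown
  4   | nurse | cat | hiking | coffee | black
  5   | writer | rabbit | reading | tea | white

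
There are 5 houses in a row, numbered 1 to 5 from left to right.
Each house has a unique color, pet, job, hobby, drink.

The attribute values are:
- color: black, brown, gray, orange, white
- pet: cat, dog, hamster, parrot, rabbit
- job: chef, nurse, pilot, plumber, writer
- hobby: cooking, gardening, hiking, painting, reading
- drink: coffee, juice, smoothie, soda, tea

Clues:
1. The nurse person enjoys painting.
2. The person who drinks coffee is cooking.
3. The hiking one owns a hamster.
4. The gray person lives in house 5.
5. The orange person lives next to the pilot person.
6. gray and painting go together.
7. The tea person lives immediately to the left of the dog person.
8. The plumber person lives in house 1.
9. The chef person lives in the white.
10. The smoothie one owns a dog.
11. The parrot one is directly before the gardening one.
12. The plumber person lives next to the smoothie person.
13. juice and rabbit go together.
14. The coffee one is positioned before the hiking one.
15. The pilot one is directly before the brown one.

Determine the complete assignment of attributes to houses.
Solution:

House | Color | Pet | Job | Hobby | Drink
-----------------------------------------
  1   | orange | parrot | plumber | reading | tea
  2   | black | dog | pilot | gardening | smoothie
  3   | brown | cat | writer | cooking | coffee
  4   | white | hamster | chef | hiking | soda
  5   | gray | rabbit | nurse | painting | juice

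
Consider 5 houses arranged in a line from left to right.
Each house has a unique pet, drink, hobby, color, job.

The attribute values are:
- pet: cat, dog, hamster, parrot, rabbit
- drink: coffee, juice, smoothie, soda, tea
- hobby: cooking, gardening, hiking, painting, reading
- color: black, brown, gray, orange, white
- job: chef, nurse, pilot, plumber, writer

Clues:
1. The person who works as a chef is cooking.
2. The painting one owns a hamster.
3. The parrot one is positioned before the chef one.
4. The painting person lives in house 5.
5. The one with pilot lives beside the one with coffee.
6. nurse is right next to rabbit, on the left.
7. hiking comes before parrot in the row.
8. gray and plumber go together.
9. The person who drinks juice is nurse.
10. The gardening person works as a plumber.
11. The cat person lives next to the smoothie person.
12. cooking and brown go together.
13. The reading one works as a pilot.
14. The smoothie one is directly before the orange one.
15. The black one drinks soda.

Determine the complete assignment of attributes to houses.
Solution:

House | Pet | Drink | Hobby | Color | Job
-----------------------------------------
  1   | cat | juice | hiking | white | nurse
  2   | rabbit | smoothie | gardening | gray | plumber
  3   | parrot | tea | reading | orange | pilot
  4   | dog | coffee | cooking | brown | chef
  5   | hamster | soda | painting | black | writer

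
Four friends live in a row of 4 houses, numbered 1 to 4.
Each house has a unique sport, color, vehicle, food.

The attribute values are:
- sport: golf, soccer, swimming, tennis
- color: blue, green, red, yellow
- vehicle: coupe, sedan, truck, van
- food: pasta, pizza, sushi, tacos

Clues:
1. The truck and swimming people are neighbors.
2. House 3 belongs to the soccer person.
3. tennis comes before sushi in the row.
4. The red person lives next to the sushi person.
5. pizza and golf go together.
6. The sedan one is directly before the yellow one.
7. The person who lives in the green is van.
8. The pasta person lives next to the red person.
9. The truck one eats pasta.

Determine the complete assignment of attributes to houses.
Solution:

House | Sport | Color | Vehicle | Food
--------------------------------------
  1   | tennis | blue | truck | pasta
  2   | swimming | red | sedan | tacos
  3   | soccer | yellow | coupe | sushi
  4   | golf | green | van | pizza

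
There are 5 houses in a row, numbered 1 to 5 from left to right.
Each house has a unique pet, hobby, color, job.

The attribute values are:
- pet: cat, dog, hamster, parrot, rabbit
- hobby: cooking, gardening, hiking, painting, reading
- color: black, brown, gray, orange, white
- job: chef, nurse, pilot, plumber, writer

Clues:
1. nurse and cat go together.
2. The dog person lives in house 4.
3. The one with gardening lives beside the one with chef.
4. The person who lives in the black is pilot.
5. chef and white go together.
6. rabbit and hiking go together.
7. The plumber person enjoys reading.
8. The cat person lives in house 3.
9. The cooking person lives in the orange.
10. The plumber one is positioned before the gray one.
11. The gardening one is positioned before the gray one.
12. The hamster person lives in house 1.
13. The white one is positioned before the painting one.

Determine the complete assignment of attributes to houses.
Solution:

House | Pet | Hobby | Color | Job
---------------------------------
  1   | hamster | gardening | black | pilot
  2   | rabbit | hiking | white | chef
  3   | cat | cooking | orange | nurse
  4   | dog | reading | brown | plumber
  5   | parrot | painting | gray | writer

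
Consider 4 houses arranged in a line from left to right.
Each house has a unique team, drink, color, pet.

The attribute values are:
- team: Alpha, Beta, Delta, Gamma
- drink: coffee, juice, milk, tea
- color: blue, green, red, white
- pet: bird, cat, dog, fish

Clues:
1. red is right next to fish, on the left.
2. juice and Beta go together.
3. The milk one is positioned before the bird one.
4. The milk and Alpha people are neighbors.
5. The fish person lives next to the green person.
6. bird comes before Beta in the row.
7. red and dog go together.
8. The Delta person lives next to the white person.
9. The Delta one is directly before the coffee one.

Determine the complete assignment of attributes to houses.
Solution:

House | Team | Drink | Color | Pet
----------------------------------
  1   | Delta | milk | red | dog
  2   | Alpha | coffee | white | fish
  3   | Gamma | tea | green | bird
  4   | Beta | juice | blue | cat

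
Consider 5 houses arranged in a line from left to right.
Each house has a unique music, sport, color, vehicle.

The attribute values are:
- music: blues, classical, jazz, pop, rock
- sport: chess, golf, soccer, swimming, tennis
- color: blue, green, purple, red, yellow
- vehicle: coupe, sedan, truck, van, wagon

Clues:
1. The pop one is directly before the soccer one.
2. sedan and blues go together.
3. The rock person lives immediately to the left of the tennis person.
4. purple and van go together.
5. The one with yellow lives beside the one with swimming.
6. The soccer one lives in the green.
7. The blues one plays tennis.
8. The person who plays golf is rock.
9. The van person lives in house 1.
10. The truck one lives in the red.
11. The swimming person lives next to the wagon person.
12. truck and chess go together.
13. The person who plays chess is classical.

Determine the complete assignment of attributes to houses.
Solution:

House | Music | Sport | Color | Vehicle
---------------------------------------
  1   | rock | golf | purple | van
  2   | blues | tennis | yellow | sedan
  3   | pop | swimming | blue | coupe
  4   | jazz | soccer | green | wagon
  5   | classical | chess | red | truck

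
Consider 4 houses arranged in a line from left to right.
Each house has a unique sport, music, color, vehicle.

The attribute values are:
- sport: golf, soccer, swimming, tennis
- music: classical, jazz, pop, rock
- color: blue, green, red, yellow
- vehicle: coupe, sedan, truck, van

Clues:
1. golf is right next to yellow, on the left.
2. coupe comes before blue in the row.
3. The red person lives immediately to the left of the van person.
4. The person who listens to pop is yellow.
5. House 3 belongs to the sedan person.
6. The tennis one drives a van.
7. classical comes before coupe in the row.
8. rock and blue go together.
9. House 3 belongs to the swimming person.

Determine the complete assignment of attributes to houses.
Solution:

House | Sport | Music | Color | Vehicle
---------------------------------------
  1   | golf | classical | green | truck
  2   | soccer | pop | yellow | coupe
  3   | swimming | jazz | red | sedan
  4   | tennis | rock | blue | van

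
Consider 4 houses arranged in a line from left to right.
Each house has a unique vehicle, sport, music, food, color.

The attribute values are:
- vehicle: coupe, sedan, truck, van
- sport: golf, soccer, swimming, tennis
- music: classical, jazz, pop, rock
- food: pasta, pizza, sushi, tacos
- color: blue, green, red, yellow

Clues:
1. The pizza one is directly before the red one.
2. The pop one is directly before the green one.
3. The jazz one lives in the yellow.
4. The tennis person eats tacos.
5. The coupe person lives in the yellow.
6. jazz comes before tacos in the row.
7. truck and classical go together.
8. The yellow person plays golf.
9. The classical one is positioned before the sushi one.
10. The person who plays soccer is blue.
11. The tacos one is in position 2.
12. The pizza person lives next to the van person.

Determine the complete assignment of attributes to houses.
Solution:

House | Vehicle | Sport | Music | Food | Color
----------------------------------------------
  1   | coupe | golf | jazz | pizza | yellow
  2   | van | tennis | pop | tacos | red
  3   | truck | swimming | classical | pasta | green
  4   | sedan | soccer | rock | sushi | blue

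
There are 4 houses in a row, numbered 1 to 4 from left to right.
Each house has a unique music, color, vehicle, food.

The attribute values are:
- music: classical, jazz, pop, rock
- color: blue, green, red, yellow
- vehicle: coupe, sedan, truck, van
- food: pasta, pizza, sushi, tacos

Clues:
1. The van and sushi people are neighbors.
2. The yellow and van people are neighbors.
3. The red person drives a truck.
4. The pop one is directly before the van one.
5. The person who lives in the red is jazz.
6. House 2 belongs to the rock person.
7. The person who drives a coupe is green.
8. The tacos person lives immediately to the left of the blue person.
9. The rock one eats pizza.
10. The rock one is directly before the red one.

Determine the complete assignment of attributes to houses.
Solution:

House | Music | Color | Vehicle | Food
--------------------------------------
  1   | pop | yellow | sedan | tacos
  2   | rock | blue | van | pizza
  3   | jazz | red | truck | sushi
  4   | classical | green | coupe | pasta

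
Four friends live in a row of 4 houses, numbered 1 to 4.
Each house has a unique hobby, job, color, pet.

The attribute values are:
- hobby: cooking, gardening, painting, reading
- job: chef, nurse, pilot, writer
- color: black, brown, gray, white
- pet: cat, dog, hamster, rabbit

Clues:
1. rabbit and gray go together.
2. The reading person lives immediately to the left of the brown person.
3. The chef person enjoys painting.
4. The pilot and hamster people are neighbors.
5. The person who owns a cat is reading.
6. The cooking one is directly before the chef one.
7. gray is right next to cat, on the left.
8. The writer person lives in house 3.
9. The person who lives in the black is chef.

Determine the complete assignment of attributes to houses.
Solution:

House | Hobby | Job | Color | Pet
---------------------------------
  1   | gardening | nurse | gray | rabbit
  2   | reading | pilot | white | cat
  3   | cooking | writer | brown | hamster
  4   | painting | chef | black | dog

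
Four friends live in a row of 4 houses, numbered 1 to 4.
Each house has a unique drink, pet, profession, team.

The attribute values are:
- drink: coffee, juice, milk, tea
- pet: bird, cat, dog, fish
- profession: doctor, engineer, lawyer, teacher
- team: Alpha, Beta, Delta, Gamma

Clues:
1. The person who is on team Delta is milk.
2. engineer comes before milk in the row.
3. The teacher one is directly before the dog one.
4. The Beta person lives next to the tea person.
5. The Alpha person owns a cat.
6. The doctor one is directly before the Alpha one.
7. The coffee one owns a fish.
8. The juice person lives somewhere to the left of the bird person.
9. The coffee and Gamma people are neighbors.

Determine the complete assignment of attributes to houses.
Solution:

House | Drink | Pet | Profession | Team
---------------------------------------
  1   | coffee | fish | teacher | Beta
  2   | tea | dog | doctor | Gamma
  3   | juice | cat | engineer | Alpha
  4   | milk | bird | lawyer | Delta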